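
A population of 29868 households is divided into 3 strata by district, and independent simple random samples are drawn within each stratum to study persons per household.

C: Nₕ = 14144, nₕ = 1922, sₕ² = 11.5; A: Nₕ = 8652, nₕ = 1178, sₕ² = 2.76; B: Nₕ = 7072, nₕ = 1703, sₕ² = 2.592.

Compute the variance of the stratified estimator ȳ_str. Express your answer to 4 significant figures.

Var(ȳ_str) = Σₕ Wₕ²(1 − fₕ)sₕ²/nₕ with Wₕ = Nₕ/N, N = 29868.
C: Wₕ = 0.47355029; term = 0.47355029²·(1 − 0.13588801)·11.5/1922 = 0.0011594358.
A: Wₕ = 0.28967457; term = 0.28967457²·(1 − 0.13615349)·2.76/1178 = 1.6983262 × 10^-4.
B: Wₕ = 0.23677514; term = 0.23677514²·(1 − 0.24080882)·2.592/1703 = 6.4780414 × 10^-5.
Sum = 0.0013940488.

0.001394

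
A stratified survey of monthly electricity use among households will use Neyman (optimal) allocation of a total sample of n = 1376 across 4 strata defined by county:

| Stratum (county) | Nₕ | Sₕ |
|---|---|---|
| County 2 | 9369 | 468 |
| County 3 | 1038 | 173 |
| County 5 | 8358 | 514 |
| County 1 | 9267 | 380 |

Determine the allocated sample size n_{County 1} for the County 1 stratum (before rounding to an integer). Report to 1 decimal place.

391.3

Neyman allocation: nₕ = n·NₕSₕ / Σⱼ NⱼSⱼ.
Σ NⱼSⱼ = 9369·468 + 1038·173 + 8358·514 + 9267·380 = 1.2381738 × 10^7.
n_{County 1} = 1376·9267·380 / (1.2381738 × 10^7) = 391.3.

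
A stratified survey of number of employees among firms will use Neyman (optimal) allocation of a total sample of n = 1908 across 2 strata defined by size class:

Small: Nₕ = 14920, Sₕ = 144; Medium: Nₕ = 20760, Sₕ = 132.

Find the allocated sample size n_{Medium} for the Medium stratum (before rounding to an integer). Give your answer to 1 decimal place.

1069.5

Neyman allocation: nₕ = n·NₕSₕ / Σⱼ NⱼSⱼ.
Σ NⱼSⱼ = 14920·144 + 20760·132 = 4.8888 × 10^6.
n_{Medium} = 1908·20760·132 / (4.8888 × 10^6) = 1069.5.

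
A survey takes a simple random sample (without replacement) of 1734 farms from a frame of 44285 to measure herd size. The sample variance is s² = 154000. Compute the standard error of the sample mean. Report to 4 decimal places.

Under SRS without replacement, Var(ȳ) = (1 − f)·s²/n with f = n/N = 1734/44285 = 0.03915547.
Var(ȳ) = (1 − 0.03915547)·154000/1734 = 0.96084453·88.811995 = 85.33452.
SE(ȳ) = √(85.33452) = 9.2377.

9.2377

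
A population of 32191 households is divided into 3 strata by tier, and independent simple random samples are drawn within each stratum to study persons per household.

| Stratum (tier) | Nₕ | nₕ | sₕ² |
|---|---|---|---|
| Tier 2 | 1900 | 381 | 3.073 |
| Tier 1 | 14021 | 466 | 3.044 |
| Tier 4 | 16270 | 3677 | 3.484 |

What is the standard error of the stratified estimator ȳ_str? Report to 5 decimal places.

Var(ȳ_str) = Σₕ Wₕ²(1 − fₕ)sₕ²/nₕ with Wₕ = Nₕ/N, N = 32191.
Tier 2: Wₕ = 0.05902271; term = 0.05902271²·(1 − 0.20052632)·3.073/381 = 2.2463634 × 10^-5.
Tier 1: Wₕ = 0.43555652; term = 0.43555652²·(1 − 0.03323586)·3.044/466 = 0.0011980317.
Tier 4: Wₕ = 0.50542077; term = 0.50542077²·(1 − 0.22599877)·3.484/3677 = 1.8734079 × 10^-4.
Sum = 0.0014078361.
SE = √(0.0014078361) = 0.03752.

0.03752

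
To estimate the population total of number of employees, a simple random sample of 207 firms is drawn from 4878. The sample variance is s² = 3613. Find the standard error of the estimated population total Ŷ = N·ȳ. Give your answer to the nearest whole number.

Var(Ŷ) = N²·Var(ȳ) = N²·(1 − n/N)·s²/n.
f = 207/4878 = 0.04243542; Var(ȳ) = 0.95756458·3613/207 = 16.713434.
Var(Ŷ) = 4878² · 16.713434 = 3.9769422 × 10^8.
SE(Ŷ) = √(3.9769422 × 10^8) = 19942.

19942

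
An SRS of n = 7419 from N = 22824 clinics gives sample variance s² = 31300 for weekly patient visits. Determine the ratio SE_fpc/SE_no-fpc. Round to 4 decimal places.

0.8216

f = n/N = 7419/22824 = 0.32505258.
SE_no-fpc = √(s²/n) = 2.0539955; SE_fpc = √((1−f)s²/n) = 1.6874638.
Ratio = √(1−f) = 0.82155184.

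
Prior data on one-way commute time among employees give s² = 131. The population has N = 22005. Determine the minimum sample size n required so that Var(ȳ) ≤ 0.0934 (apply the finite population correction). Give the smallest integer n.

Without fpc, n₀ = s²/D = 131/0.0934 = 1402.5696.
With fpc, (1 − n/N)·s²/n ≤ D requires n ≥ n₀/(1 + n₀/N) = 1402.5696/(1 + 1402.5696/22005) = 1318.5283.
Rounding up, n = 1319.

1319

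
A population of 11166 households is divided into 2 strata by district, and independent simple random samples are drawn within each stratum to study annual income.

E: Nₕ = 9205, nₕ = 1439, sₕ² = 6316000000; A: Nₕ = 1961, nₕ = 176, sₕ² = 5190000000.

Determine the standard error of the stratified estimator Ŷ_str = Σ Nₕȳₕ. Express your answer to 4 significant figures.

Var(Ŷ_str) = Σₕ Nₕ²(1 − fₕ)sₕ²/nₕ.
E: 9205²·(1 − 1439/9205)·6316000000/1439 = 3.1376356 × 10^14.
A: 1961²·(1 − 176/1961)·5190000000/176 = 1.0322158 × 10^14.
Sum = 4.1698514 × 10^14.
SE = √(4.1698514 × 10^14) = 2.042 × 10^7.

2.042 × 10^7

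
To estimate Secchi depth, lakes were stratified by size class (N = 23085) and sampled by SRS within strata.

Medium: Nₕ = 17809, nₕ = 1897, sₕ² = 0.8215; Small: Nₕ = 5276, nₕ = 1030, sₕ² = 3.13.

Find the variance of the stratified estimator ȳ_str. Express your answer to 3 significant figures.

3.58 × 10^-4

Var(ȳ_str) = Σₕ Wₕ²(1 − fₕ)sₕ²/nₕ with Wₕ = Nₕ/N, N = 23085.
Medium: Wₕ = 0.77145332; term = 0.77145332²·(1 − 0.10651918)·0.8215/1897 = 2.3027394 × 10^-4.
Small: Wₕ = 0.22854668; term = 0.22854668²·(1 − 0.19522365)·3.13/1030 = 1.2774154 × 10^-4.
Sum = 3.5801548 × 10^-4.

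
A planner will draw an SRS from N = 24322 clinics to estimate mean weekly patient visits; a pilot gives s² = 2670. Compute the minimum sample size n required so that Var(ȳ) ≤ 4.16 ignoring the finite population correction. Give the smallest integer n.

642

Without fpc, n₀ = s²/D = 2670/4.16 = 641.8269.
Rounding up, n = 642.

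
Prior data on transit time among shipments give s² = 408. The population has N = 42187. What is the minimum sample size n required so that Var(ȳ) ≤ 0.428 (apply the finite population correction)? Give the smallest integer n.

933

Without fpc, n₀ = s²/D = 408/0.428 = 953.2710.
With fpc, (1 − n/N)·s²/n ≤ D requires n ≥ n₀/(1 + n₀/N) = 953.2710/(1 + 953.2710/42187) = 932.2066.
Rounding up, n = 933.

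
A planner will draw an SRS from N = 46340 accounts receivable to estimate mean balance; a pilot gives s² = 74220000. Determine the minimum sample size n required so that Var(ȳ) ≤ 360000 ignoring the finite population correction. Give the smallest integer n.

Without fpc, n₀ = s²/D = 74220000/360000 = 206.1667.
Rounding up, n = 207.

207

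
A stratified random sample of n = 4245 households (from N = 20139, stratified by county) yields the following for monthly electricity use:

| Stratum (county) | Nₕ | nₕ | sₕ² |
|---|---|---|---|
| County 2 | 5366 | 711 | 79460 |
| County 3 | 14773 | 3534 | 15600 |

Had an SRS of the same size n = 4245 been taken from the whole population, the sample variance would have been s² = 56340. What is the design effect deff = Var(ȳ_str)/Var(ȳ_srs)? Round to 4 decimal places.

0.8296

Var(ȳ_str) = Σ Wₕ²(1−fₕ)sₕ²/nₕ with Wₕ = Nₕ/20139:
  County 2: (5366/20139)²·(1−711/5366)·79460/711 = 6.8829325
  County 3: (14773/20139)²·(1−3534/14773)·15600/3534 = 1.8070852
  → Var(ȳ_str) = 8.6900177.
Var(ȳ_srs) = (1 − 4245/20139)·56340/4245 = 10.474528.
deff = 8.6900177 / 10.474528 = 0.8296.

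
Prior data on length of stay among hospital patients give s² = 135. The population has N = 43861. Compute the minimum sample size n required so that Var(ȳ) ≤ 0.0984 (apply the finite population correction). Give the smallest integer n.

Without fpc, n₀ = s²/D = 135/0.0984 = 1371.9512.
With fpc, (1 − n/N)·s²/n ≤ D requires n ≥ n₀/(1 + n₀/N) = 1371.9512/(1 + 1371.9512/43861) = 1330.3388.
Rounding up, n = 1331.

1331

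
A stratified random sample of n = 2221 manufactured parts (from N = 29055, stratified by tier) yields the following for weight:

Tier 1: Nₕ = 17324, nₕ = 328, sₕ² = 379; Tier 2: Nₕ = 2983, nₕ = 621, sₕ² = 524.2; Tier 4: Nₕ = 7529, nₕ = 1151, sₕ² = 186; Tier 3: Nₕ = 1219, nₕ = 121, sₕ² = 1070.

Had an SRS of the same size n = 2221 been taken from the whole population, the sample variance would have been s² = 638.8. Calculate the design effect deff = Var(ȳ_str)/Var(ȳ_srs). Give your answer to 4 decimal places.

Var(ȳ_str) = Σ Wₕ²(1−fₕ)sₕ²/nₕ with Wₕ = Nₕ/29055:
  Tier 1: (17324/29055)²·(1−328/17324)·379/328 = 0.40301249
  Tier 2: (2983/29055)²·(1−621/2983)·524.2/621 = 0.0070452564
  Tier 4: (7529/29055)²·(1−1151/7529)·186/1151 = 0.0091921621
  Tier 3: (1219/29055)²·(1−121/1219)·1070/121 = 0.014020474
  → Var(ȳ_str) = 0.43327038.
Var(ȳ_srs) = (1 − 2221/29055)·638.8/2221 = 0.2656323.
deff = 0.43327038 / 0.2656323 = 1.6311.

1.6311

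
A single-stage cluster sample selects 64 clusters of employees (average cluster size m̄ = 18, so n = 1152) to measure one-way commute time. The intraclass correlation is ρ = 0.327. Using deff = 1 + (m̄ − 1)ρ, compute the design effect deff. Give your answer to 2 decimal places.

6.56

deff = 1 + (18 − 1)·0.327 = 1 + 5.559 = 6.559.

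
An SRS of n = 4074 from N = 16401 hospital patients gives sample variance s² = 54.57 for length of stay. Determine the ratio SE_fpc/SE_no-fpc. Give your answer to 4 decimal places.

0.8669

f = n/N = 4074/16401 = 0.24839949.
SE_no-fpc = √(s²/n) = 0.11573547; SE_fpc = √((1−f)s²/n) = 0.10033674.
Ratio = √(1−f) = 0.86694897.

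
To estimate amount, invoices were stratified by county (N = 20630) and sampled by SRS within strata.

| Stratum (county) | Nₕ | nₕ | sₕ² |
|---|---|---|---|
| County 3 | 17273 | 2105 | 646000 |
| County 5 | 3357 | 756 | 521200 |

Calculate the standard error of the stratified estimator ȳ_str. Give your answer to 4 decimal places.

14.2501

Var(ȳ_str) = Σₕ Wₕ²(1 − fₕ)sₕ²/nₕ with Wₕ = Nₕ/N, N = 20630.
County 3: Wₕ = 0.83727581; term = 0.83727581²·(1 − 0.12186650)·646000/2105 = 188.92005.
County 5: Wₕ = 0.16272419; term = 0.16272419²·(1 − 0.22520107)·521200/756 = 14.144117.
Sum = 203.06417.
SE = √(203.06417) = 14.2501.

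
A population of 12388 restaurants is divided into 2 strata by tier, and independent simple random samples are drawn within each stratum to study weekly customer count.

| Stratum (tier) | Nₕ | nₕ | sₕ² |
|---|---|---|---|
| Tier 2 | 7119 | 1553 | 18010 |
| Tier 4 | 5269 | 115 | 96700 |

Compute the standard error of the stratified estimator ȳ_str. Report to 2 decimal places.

12.32

Var(ȳ_str) = Σₕ Wₕ²(1 − fₕ)sₕ²/nₕ with Wₕ = Nₕ/N, N = 12388.
Tier 2: Wₕ = 0.57466903; term = 0.57466903²·(1 − 0.21814862)·18010/1553 = 2.9943465.
Tier 4: Wₕ = 0.42533097; term = 0.42533097²·(1 − 0.02182577)·96700/115 = 148.7986.
Sum = 151.79295.
SE = √(151.79295) = 12.32.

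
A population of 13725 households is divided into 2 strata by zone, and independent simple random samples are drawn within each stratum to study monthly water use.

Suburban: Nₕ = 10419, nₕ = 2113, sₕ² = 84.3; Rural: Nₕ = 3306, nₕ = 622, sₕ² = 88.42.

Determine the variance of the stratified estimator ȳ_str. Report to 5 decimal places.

Var(ȳ_str) = Σₕ Wₕ²(1 − fₕ)sₕ²/nₕ with Wₕ = Nₕ/N, N = 13725.
Suburban: Wₕ = 0.75912568; term = 0.75912568²·(1 − 0.20280257)·84.3/2113 = 0.018328264.
Rural: Wₕ = 0.24087432; term = 0.24087432²·(1 − 0.18814277)·88.42/622 = 0.0066960823.
Sum = 0.025024346.

0.02502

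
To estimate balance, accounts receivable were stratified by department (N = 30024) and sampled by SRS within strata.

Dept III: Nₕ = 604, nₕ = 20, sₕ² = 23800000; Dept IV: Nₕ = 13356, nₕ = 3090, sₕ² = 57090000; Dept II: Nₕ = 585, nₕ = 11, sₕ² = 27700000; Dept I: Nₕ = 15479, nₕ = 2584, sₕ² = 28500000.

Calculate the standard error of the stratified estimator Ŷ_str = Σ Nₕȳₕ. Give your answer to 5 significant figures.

2.4495 × 10^6

Var(Ŷ_str) = Σₕ Nₕ²(1 − fₕ)sₕ²/nₕ.
Dept III: 604²·(1 − 20/604)·23800000/20 = 4.1975584 × 10^11.
Dept IV: 13356²·(1 − 3090/13356)·57090000/3090 = 2.5332569 × 10^12.
Dept II: 585²·(1 − 11/585)·27700000/11 = 8.4558027 × 10^11.
Dept I: 15479²·(1 − 2584/15479)·28500000/2584 = 2.2014894 × 10^12.
Sum = 6.0000824 × 10^12.
SE = √(6.0000824 × 10^12) = 2.4495 × 10^6.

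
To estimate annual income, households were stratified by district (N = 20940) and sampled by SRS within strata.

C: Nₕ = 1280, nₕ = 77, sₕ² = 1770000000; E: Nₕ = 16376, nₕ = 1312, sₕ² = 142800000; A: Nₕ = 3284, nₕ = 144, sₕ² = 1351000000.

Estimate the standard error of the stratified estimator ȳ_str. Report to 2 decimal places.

Var(ȳ_str) = Σₕ Wₕ²(1 − fₕ)sₕ²/nₕ with Wₕ = Nₕ/N, N = 20940.
C: Wₕ = 0.06112703; term = 0.06112703²·(1 − 0.06015625)·1770000000/77 = 80724.392.
E: Wₕ = 0.78204394; term = 0.78204394²·(1 − 0.08011724)·142800000/1312 = 61233.51.
A: Wₕ = 0.15682904; term = 0.15682904²·(1 − 0.04384896)·1351000000/144 = 220633.93.
Sum = 362591.83.
SE = √(362591.83) = 602.16.

602.16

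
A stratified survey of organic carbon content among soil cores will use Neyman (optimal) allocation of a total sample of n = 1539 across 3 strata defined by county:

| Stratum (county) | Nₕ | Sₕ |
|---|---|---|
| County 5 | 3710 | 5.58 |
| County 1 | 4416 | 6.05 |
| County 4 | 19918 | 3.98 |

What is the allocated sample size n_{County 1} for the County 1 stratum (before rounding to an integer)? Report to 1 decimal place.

Neyman allocation: nₕ = n·NₕSₕ / Σⱼ NⱼSⱼ.
Σ NⱼSⱼ = 3710·5.58 + 4416·6.05 + 19918·3.98 = 126692.24.
n_{County 1} = 1539·4416·6.05 / 126692.24 = 324.5.

324.5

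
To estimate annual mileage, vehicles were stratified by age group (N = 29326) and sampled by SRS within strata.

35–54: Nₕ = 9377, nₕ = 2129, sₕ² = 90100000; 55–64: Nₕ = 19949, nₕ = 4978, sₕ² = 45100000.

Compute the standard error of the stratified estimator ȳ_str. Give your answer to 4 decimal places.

80.5647

Var(ȳ_str) = Σₕ Wₕ²(1 − fₕ)sₕ²/nₕ with Wₕ = Nₕ/N, N = 29326.
35–54: Wₕ = 0.31975039; term = 0.31975039²·(1 − 0.22704490)·90100000/2129 = 3344.4566.
55–64: Wₕ = 0.68024961; term = 0.68024961²·(1 − 0.24953632)·45100000/4978 = 3146.2116.
Sum = 6490.6682.
SE = √(6490.6682) = 80.5647.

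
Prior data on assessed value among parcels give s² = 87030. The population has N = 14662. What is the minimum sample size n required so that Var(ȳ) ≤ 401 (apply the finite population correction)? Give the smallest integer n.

214

Without fpc, n₀ = s²/D = 87030/401 = 217.0324.
With fpc, (1 − n/N)·s²/n ≤ D requires n ≥ n₀/(1 + n₀/N) = 217.0324/(1 + 217.0324/14662) = 213.8667.
Rounding up, n = 214.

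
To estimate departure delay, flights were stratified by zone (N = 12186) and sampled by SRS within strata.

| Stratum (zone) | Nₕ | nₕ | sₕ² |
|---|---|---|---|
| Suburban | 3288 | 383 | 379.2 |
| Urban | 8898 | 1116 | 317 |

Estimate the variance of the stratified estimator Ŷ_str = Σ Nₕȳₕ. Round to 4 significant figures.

Var(Ŷ_str) = Σₕ Nₕ²(1 − fₕ)sₕ²/nₕ.
Suburban: 3288²·(1 − 383/3288)·379.2/383 = 9.4568718 × 10^6.
Urban: 8898²·(1 − 1116/8898)·317/1116 = 1.9668838 × 10^7.
Sum = 2.912571 × 10^7.

2.913 × 10^7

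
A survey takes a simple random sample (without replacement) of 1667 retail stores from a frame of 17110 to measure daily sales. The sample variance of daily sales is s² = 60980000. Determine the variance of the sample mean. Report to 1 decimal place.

33016.7

Under SRS without replacement, Var(ȳ) = (1 − f)·s²/n with f = n/N = 1667/17110 = 0.09742840.
Var(ȳ) = (1 − 0.09742840)·60980000/1667 = 0.90257160·36580.684 = 33016.686.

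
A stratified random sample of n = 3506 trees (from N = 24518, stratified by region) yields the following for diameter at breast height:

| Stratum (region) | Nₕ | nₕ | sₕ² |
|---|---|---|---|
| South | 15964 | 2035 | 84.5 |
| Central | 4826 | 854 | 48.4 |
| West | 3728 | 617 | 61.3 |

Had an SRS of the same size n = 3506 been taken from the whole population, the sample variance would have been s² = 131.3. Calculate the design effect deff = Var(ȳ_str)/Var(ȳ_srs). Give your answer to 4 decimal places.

Var(ȳ_str) = Σ Wₕ²(1−fₕ)sₕ²/nₕ with Wₕ = Nₕ/24518:
  South: (15964/24518)²·(1−2035/15964)·84.5/2035 = 0.01535974
  Central: (4826/24518)²·(1−854/4826)·48.4/854 = 0.0018072322
  West: (3728/24518)²·(1−617/3728)·61.3/617 = 0.0019168192
  → Var(ȳ_str) = 0.019083791.
Var(ȳ_srs) = (1 − 3506/24518)·131.3/3506 = 0.032094836.
deff = 0.019083791 / 0.032094836 = 0.5946.

0.5946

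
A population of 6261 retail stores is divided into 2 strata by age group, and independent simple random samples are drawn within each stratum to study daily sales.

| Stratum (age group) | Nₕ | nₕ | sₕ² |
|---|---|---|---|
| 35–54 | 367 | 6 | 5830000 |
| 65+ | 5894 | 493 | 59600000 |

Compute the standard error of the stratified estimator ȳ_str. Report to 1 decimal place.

Var(ȳ_str) = Σₕ Wₕ²(1 − fₕ)sₕ²/nₕ with Wₕ = Nₕ/N, N = 6261.
35–54: Wₕ = 0.05861683; term = 0.05861683²·(1 − 0.01634877)·5830000/6 = 3284.0001.
65+: Wₕ = 0.94138317; term = 0.94138317²·(1 − 0.08364438)·59600000/493 = 98173.945.
Sum = 101457.95.
SE = √(101457.95) = 318.5.

318.5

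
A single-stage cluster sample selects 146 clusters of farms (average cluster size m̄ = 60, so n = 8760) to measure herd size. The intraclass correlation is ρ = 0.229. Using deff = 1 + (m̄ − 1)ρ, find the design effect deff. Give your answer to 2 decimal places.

deff = 1 + (60 − 1)·0.229 = 1 + 13.511 = 14.511.

14.51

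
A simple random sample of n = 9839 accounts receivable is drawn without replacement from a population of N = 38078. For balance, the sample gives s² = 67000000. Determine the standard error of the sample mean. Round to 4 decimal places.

71.0640

Under SRS without replacement, Var(ȳ) = (1 − f)·s²/n with f = n/N = 9839/38078 = 0.25839067.
Var(ȳ) = (1 − 0.25839067)·67000000/9839 = 0.74160933·6809.6351 = 5050.0889.
SE(ȳ) = √(5050.0889) = 71.0640.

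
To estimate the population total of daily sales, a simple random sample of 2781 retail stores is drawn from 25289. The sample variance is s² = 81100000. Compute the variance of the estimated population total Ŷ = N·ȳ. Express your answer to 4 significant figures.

Var(Ŷ) = N²·Var(ȳ) = N²·(1 − n/N)·s²/n.
f = 2781/25289 = 0.10996876; Var(ȳ) = 0.89003124·81100000/2781 = 25955.244.
Var(Ŷ) = 25289² · 25955.244 = 1.6599249 × 10^13.

1.660 × 10^13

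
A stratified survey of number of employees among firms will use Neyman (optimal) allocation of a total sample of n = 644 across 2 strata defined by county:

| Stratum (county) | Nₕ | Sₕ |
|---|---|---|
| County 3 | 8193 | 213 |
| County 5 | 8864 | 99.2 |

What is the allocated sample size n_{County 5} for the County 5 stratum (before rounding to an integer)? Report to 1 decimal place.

215.8

Neyman allocation: nₕ = n·NₕSₕ / Σⱼ NⱼSⱼ.
Σ NⱼSⱼ = 8193·213 + 8864·99.2 = 2.6244178 × 10^6.
n_{County 5} = 644·8864·99.2 / (2.6244178 × 10^6) = 215.8.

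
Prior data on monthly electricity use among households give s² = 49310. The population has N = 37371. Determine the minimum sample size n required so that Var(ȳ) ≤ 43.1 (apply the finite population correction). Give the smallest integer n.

1111

Without fpc, n₀ = s²/D = 49310/43.1 = 1144.0835.
With fpc, (1 − n/N)·s²/n ≤ D requires n ≥ n₀/(1 + n₀/N) = 1144.0835/(1 + 1144.0835/37371) = 1110.0987.
Rounding up, n = 1111.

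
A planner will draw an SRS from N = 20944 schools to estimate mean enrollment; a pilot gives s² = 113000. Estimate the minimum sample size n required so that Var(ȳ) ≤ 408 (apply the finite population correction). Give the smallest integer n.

274

Without fpc, n₀ = s²/D = 113000/408 = 276.9608.
With fpc, (1 − n/N)·s²/n ≤ D requires n ≥ n₀/(1 + n₀/N) = 276.9608/(1 + 276.9608/20944) = 273.3461.
Rounding up, n = 274.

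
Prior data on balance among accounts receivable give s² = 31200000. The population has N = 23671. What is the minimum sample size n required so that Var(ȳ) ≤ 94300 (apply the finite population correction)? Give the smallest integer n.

Without fpc, n₀ = s²/D = 31200000/94300 = 330.8590.
With fpc, (1 − n/N)·s²/n ≤ D requires n ≥ n₀/(1 + n₀/N) = 330.8590/(1 + 330.8590/23671) = 326.2982.
Rounding up, n = 327.

327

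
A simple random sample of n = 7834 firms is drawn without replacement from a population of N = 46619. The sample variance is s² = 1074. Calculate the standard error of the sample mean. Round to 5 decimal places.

Under SRS without replacement, Var(ȳ) = (1 − f)·s²/n with f = n/N = 7834/46619 = 0.16804307.
Var(ȳ) = (1 − 0.16804307)·1074/7834 = 0.83195693·0.13709472 = 0.1140569.
SE(ȳ) = √(0.1140569) = 0.33772.

0.33772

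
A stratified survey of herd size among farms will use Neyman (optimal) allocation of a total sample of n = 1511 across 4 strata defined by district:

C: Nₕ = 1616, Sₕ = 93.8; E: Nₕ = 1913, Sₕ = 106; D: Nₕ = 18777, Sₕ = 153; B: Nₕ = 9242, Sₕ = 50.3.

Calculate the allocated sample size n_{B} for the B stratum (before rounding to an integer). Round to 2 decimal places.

Neyman allocation: nₕ = n·NₕSₕ / Σⱼ NⱼSⱼ.
Σ NⱼSⱼ = 1616·93.8 + 1913·106 + 18777·153 + 9242·50.3 = 3.6921124 × 10^6.
n_{B} = 1511·9242·50.3 / (3.6921124 × 10^6) = 190.25.

190.25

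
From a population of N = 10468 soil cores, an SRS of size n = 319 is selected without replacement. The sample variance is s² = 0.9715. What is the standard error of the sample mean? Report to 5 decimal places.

Under SRS without replacement, Var(ȳ) = (1 − f)·s²/n with f = n/N = 319/10468 = 0.03047382.
Var(ȳ) = (1 − 0.03047382)·0.9715/319 = 0.96952618·0.0030454545 = 0.0029526479.
SE(ȳ) = √(0.0029526479) = 0.05434.

0.05434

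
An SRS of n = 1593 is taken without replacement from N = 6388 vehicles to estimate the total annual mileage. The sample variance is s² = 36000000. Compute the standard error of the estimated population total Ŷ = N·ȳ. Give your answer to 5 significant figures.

831990

Var(Ŷ) = N²·Var(ȳ) = N²·(1 − n/N)·s²/n.
f = 1593/6388 = 0.24937383; Var(ȳ) = 0.75062617·36000000/1593 = 16963.303.
Var(Ŷ) = 6388² · 16963.303 = 6.9221377 × 10^11.
SE(Ŷ) = √(6.9221377 × 10^11) = 831990.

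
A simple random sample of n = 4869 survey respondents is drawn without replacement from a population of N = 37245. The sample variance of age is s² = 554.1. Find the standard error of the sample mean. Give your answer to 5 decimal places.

0.31452

Under SRS without replacement, Var(ȳ) = (1 − f)·s²/n with f = n/N = 4869/37245 = 0.13072896.
Var(ȳ) = (1 − 0.13072896)·554.1/4869 = 0.86927104·0.1138016 = 0.098924437.
SE(ȳ) = √(0.098924437) = 0.31452.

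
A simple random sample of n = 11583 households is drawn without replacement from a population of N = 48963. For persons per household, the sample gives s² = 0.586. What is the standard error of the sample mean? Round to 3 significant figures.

0.00621

Under SRS without replacement, Var(ȳ) = (1 − f)·s²/n with f = n/N = 11583/48963 = 0.23656639.
Var(ȳ) = (1 − 0.23656639)·0.586/11583 = 0.76343361·5.0591384 × 10^-5 = 3.8623163 × 10^-5.
SE(ȳ) = √(3.8623163 × 10^-5) = 0.00621.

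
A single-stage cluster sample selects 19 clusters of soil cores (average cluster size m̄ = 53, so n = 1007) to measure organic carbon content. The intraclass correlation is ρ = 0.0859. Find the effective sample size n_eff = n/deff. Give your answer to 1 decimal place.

184.2

deff = 1 + (53 − 1)·0.0859 = 1 + 4.4668 = 5.4668.
n_eff = 1007 / 5.4668 = 184.2.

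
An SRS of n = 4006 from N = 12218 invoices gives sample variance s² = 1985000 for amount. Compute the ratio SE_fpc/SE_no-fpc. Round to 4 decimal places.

f = n/N = 4006/12218 = 0.32787690.
SE_no-fpc = √(s²/n) = 22.259981; SE_fpc = √((1−f)s²/n) = 18.249425.
Ratio = √(1−f) = 0.81983114.

0.8198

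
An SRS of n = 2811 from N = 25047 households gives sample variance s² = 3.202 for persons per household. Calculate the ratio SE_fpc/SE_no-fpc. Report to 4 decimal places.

0.9422

f = n/N = 2811/25047 = 0.11222901.
SE_no-fpc = √(s²/n) = 0.033750502; SE_fpc = √((1−f)s²/n) = 0.031800263.
Ratio = √(1−f) = 0.94221600.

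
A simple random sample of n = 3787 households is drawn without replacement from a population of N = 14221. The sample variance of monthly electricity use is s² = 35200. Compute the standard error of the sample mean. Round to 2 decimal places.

Under SRS without replacement, Var(ȳ) = (1 − f)·s²/n with f = n/N = 3787/14221 = 0.26629632.
Var(ȳ) = (1 − 0.26629632)·35200/3787 = 0.73370368·9.2949564 = 6.8197437.
SE(ȳ) = √(6.8197437) = 2.61.

2.61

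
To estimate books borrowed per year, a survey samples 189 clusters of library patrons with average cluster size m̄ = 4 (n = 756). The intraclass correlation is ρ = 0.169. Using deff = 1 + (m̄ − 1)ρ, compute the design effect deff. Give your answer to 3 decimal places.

1.507

deff = 1 + (4 − 1)·0.169 = 1 + 0.507 = 1.507.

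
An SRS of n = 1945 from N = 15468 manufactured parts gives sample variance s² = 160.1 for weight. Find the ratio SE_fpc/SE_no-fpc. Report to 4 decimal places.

f = n/N = 1945/15468 = 0.12574347.
SE_no-fpc = √(s²/n) = 0.28690351; SE_fpc = √((1−f)s²/n) = 0.26825962.
Ratio = √(1−f) = 0.93501686.

0.9350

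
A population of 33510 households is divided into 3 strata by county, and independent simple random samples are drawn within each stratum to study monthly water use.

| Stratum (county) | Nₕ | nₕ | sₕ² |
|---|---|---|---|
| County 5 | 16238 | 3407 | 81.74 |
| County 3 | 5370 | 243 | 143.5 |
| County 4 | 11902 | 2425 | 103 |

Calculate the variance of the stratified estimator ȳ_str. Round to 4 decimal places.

Var(ȳ_str) = Σₕ Wₕ²(1 − fₕ)sₕ²/nₕ with Wₕ = Nₕ/N, N = 33510.
County 5: Wₕ = 0.48457177; term = 0.48457177²·(1 − 0.20981648)·81.74/3407 = 0.0044515032.
County 3: Wₕ = 0.16025067; term = 0.16025067²·(1 − 0.04525140)·143.5/243 = 0.01447886.
County 4: Wₕ = 0.35517756; term = 0.35517756²·(1 − 0.20374727)·103/2425 = 0.0042664578.
Sum = 0.023196821.

0.0232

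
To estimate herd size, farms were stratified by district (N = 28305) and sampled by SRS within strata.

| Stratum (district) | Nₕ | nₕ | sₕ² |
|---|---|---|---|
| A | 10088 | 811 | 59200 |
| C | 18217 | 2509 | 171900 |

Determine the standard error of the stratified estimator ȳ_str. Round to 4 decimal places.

Var(ȳ_str) = Σₕ Wₕ²(1 − fₕ)sₕ²/nₕ with Wₕ = Nₕ/N, N = 28305.
A: Wₕ = 0.35640346; term = 0.35640346²·(1 − 0.08039255)·59200/811 = 8.5268214.
C: Wₕ = 0.64359654; term = 0.64359654²·(1 − 0.13772850)·171900/2509 = 24.470714.
Sum = 32.997535.
SE = √(32.997535) = 5.7443.

5.7443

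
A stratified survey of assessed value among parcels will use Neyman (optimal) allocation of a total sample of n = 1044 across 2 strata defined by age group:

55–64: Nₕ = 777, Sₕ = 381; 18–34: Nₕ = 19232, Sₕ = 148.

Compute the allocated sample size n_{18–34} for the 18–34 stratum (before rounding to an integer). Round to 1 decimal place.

Neyman allocation: nₕ = n·NₕSₕ / Σⱼ NⱼSⱼ.
Σ NⱼSⱼ = 777·381 + 19232·148 = 3.142373 × 10^6.
n_{18–34} = 1044·19232·148 / (3.142373 × 10^6) = 945.6.

945.6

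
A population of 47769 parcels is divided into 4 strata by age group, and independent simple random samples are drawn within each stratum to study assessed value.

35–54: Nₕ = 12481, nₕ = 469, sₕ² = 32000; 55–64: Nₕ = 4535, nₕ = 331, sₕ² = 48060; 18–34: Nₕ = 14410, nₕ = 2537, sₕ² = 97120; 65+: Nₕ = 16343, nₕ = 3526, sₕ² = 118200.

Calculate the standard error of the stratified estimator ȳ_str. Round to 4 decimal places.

3.4122

Var(ȳ_str) = Σₕ Wₕ²(1 − fₕ)sₕ²/nₕ with Wₕ = Nₕ/N, N = 47769.
35–54: Wₕ = 0.26127823; term = 0.26127823²·(1 − 0.03757712)·32000/469 = 4.4828019.
55–64: Wₕ = 0.09493605; term = 0.09493605²·(1 − 0.07298787)·48060/331 = 1.2131192.
18–34: Wₕ = 0.30166007; term = 0.30166007²·(1 − 0.17605829)·97120/2537 = 2.8702542.
65+: Wₕ = 0.34212565; term = 0.34212565²·(1 − 0.21574986)·118200/3526 = 3.0772376.
Sum = 11.643413.
SE = √(11.643413) = 3.4122.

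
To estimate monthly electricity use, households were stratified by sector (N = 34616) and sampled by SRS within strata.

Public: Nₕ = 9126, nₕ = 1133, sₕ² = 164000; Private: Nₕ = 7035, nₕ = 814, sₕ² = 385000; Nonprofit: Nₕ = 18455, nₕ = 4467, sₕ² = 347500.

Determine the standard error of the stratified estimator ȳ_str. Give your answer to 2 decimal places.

6.55

Var(ȳ_str) = Σₕ Wₕ²(1 − fₕ)sₕ²/nₕ with Wₕ = Nₕ/N, N = 34616.
Public: Wₕ = 0.26363531; term = 0.26363531²·(1 − 0.12415078)·164000/1133 = 8.8115123.
Private: Wₕ = 0.20322972; term = 0.20322972²·(1 − 0.11570718)·385000/814 = 17.274555.
Nonprofit: Wₕ = 0.53313497; term = 0.53313497²·(1 − 0.24204823)·347500/4467 = 16.759257.
Sum = 42.845324.
SE = √(42.845324) = 6.55.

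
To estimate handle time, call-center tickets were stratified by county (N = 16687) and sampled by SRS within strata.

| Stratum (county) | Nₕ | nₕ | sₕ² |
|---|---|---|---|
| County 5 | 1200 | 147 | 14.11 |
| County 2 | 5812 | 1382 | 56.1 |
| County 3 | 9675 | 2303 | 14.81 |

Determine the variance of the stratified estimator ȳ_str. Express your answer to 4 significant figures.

Var(ȳ_str) = Σₕ Wₕ²(1 − fₕ)sₕ²/nₕ with Wₕ = Nₕ/N, N = 16687.
County 5: Wₕ = 0.07191227; term = 0.07191227²·(1 − 0.12250000)·14.11/147 = 4.3557482 × 10^-4.
County 2: Wₕ = 0.34829508; term = 0.34829508²·(1 − 0.23778390)·56.1/1382 = 0.0037534239.
County 3: Wₕ = 0.57979265; term = 0.57979265²·(1 − 0.23803618)·14.81/2303 = 0.0016471793.
Sum = 0.005836178.

0.005836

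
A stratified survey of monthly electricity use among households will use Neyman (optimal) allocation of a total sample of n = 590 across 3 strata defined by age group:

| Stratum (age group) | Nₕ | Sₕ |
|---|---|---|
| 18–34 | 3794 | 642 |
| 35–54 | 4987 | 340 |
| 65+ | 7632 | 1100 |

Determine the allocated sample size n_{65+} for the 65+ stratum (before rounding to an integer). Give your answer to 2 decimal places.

395.41

Neyman allocation: nₕ = n·NₕSₕ / Σⱼ NⱼSⱼ.
Σ NⱼSⱼ = 3794·642 + 4987·340 + 7632·1100 = 1.2526528 × 10^7.
n_{65+} = 590·7632·1100 / (1.2526528 × 10^7) = 395.41.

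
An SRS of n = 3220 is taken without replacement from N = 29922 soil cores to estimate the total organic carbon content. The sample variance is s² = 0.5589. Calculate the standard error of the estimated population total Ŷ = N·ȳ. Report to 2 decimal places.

372.40

Var(Ŷ) = N²·Var(ȳ) = N²·(1 − n/N)·s²/n.
f = 3220/29922 = 0.10761313; Var(ȳ) = 0.89238687·0.5589/3220 = 1.5489286 × 10^-4.
Var(Ŷ) = 29922² · (1.5489286 × 10^-4) = 138679.62.
SE(Ŷ) = √(138679.62) = 372.40.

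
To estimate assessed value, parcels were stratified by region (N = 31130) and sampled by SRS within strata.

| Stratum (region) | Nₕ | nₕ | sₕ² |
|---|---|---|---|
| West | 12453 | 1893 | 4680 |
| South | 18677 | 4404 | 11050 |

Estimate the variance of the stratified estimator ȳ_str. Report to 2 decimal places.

1.03

Var(ȳ_str) = Σₕ Wₕ²(1 − fₕ)sₕ²/nₕ with Wₕ = Nₕ/N, N = 31130.
West: Wₕ = 0.40003212; term = 0.40003212²·(1 − 0.15201156)·4680/1893 = 0.33548639.
South: Wₕ = 0.59996788; term = 0.59996788²·(1 − 0.23579804)·11050/4404 = 0.6902066.
Sum = 1.025693.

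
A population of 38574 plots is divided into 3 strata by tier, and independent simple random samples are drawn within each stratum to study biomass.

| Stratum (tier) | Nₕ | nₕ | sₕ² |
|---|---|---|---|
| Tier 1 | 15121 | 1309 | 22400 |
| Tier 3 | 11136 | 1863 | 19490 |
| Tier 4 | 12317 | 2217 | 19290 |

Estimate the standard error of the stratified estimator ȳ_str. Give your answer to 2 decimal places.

Var(ȳ_str) = Σₕ Wₕ²(1 − fₕ)sₕ²/nₕ with Wₕ = Nₕ/N, N = 38574.
Tier 1: Wₕ = 0.39199979; term = 0.39199979²·(1 − 0.08656835)·22400/1309 = 2.4019065.
Tier 3: Wₕ = 0.28869186; term = 0.28869186²·(1 − 0.16729526)·19490/1863 = 0.7260376.
Tier 4: Wₕ = 0.31930834; term = 0.31930834²·(1 − 0.17999513)·19290/2217 = 0.72745058.
Sum = 3.8553947.
SE = √(3.8553947) = 1.96.

1.96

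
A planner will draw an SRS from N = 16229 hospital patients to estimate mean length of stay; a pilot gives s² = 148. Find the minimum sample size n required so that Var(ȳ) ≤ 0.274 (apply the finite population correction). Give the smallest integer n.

Without fpc, n₀ = s²/D = 148/0.274 = 540.1460.
With fpc, (1 − n/N)·s²/n ≤ D requires n ≥ n₀/(1 + n₀/N) = 540.1460/(1 + 540.1460/16229) = 522.7475.
Rounding up, n = 523.

523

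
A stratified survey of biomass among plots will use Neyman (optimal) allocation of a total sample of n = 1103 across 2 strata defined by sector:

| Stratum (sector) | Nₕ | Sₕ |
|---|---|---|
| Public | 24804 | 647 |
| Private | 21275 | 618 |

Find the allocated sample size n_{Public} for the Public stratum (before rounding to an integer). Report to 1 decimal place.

Neyman allocation: nₕ = n·NₕSₕ / Σⱼ NⱼSⱼ.
Σ NⱼSⱼ = 24804·647 + 21275·618 = 2.9196138 × 10^7.
n_{Public} = 1103·24804·647 / (2.9196138 × 10^7) = 606.3.

606.3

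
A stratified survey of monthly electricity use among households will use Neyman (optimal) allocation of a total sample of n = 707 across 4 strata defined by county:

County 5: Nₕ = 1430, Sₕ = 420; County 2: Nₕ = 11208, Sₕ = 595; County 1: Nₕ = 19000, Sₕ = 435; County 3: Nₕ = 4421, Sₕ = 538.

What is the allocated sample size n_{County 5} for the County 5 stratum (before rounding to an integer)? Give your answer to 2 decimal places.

Neyman allocation: nₕ = n·NₕSₕ / Σⱼ NⱼSⱼ.
Σ NⱼSⱼ = 1430·420 + 11208·595 + 19000·435 + 4421·538 = 1.7912858 × 10^7.
n_{County 5} = 707·1430·420 / (1.7912858 × 10^7) = 23.70.

23.70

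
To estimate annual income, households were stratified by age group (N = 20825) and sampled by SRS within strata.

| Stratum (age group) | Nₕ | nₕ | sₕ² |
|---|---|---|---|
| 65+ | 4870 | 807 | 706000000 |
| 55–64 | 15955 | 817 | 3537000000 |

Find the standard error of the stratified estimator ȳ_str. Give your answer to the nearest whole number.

1566

Var(ȳ_str) = Σₕ Wₕ²(1 − fₕ)sₕ²/nₕ with Wₕ = Nₕ/N, N = 20825.
65+: Wₕ = 0.23385354; term = 0.23385354²·(1 − 0.16570842)·706000000/807 = 39915.073.
55–64: Wₕ = 0.76614646; term = 0.76614646²·(1 − 0.05120652)·3537000000/817 = 2.4110615 × 10^6.
Sum = 2.4509766 × 10^6.
SE = √(2.4509766 × 10^6) = 1566.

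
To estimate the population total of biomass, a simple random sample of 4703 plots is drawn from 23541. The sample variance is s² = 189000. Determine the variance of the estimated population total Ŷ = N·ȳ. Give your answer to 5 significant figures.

1.7822 × 10^10

Var(Ŷ) = N²·Var(ȳ) = N²·(1 − n/N)·s²/n.
f = 4703/23541 = 0.19977911; Var(ȳ) = 0.80022089·189000/4703 = 32.158569.
Var(Ŷ) = 23541² · 32.158569 = 1.7821593 × 10^10.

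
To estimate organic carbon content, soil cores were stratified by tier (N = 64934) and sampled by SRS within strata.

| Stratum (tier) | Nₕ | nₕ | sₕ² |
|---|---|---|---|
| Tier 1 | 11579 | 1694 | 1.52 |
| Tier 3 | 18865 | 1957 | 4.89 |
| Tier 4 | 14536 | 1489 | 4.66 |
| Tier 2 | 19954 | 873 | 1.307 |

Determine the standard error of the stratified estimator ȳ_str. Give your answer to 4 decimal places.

Var(ȳ_str) = Σₕ Wₕ²(1 − fₕ)sₕ²/nₕ with Wₕ = Nₕ/N, N = 64934.
Tier 1: Wₕ = 0.17831952; term = 0.17831952²·(1 − 0.14629934)·1.52/1694 = 2.435755 × 10^-5.
Tier 3: Wₕ = 0.29052576; term = 0.29052576²·(1 − 0.10373708)·4.89/1957 = 1.8902653 × 10^-4.
Tier 4: Wₕ = 0.22385807; term = 0.22385807²·(1 − 0.10243533)·4.66/1489 = 1.4076753 × 10^-4.
Tier 2: Wₕ = 0.30729664; term = 0.30729664²·(1 − 0.04375063)·1.307/873 = 1.3519111 × 10^-4.
Sum = 4.8934272 × 10^-4.
SE = √(4.8934272 × 10^-4) = 0.0221.

0.0221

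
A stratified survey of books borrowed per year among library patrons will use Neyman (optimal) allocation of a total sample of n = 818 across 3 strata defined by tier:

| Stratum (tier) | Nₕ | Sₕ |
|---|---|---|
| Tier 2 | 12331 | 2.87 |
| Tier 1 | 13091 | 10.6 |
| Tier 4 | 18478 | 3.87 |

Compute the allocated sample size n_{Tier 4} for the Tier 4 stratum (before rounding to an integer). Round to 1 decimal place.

238.1

Neyman allocation: nₕ = n·NₕSₕ / Σⱼ NⱼSⱼ.
Σ NⱼSⱼ = 12331·2.87 + 13091·10.6 + 18478·3.87 = 245664.43.
n_{Tier 4} = 818·18478·3.87 / 245664.43 = 238.1.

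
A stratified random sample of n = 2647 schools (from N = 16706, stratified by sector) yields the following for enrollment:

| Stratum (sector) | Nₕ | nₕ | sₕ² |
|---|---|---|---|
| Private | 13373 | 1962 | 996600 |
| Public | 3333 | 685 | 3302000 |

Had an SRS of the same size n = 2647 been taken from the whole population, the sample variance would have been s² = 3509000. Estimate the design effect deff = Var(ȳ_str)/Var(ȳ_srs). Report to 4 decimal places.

Var(ȳ_str) = Σ Wₕ²(1−fₕ)sₕ²/nₕ with Wₕ = Nₕ/16706:
  Private: (13373/16706)²·(1−1962/13373)·996600/1962 = 277.73427
  Public: (3333/16706)²·(1−685/3333)·3302000/685 = 152.43856
  → Var(ȳ_str) = 430.17283.
Var(ȳ_srs) = (1 − 2647/16706)·3509000/2647 = 1115.6074.
deff = 430.17283 / 1115.6074 = 0.3856.

0.3856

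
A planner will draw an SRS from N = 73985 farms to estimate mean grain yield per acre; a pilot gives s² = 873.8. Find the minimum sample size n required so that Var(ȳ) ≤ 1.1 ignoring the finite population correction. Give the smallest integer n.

795

Without fpc, n₀ = s²/D = 873.8/1.1 = 794.3636.
Rounding up, n = 795.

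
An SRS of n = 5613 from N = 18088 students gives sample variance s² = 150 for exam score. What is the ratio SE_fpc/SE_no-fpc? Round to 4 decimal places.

0.8305

f = n/N = 5613/18088 = 0.31031623.
SE_no-fpc = √(s²/n) = 0.16347378; SE_fpc = √((1−f)s²/n) = 0.1357604.
Ratio = √(1−f) = 0.83047202.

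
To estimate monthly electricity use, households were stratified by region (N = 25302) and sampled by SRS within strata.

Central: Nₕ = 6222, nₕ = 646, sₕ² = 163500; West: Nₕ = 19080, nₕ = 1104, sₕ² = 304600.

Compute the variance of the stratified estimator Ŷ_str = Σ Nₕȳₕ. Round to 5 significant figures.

Var(Ŷ_str) = Σₕ Nₕ²(1 − fₕ)sₕ²/nₕ.
Central: 6222²·(1 − 646/6222)·163500/646 = 8.7808794 × 10^9.
West: 19080²·(1 − 1104/19080)·304600/1104 = 9.4630744 × 10^10.
Sum = 1.0341162 × 10^11.

1.0341 × 10^11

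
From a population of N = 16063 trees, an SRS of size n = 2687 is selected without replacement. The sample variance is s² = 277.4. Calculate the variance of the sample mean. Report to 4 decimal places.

Under SRS without replacement, Var(ȳ) = (1 − f)·s²/n with f = n/N = 2687/16063 = 0.16727884.
Var(ȳ) = (1 − 0.16727884)·277.4/2687 = 0.83272116·0.10323781 = 0.08596831.

0.0860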